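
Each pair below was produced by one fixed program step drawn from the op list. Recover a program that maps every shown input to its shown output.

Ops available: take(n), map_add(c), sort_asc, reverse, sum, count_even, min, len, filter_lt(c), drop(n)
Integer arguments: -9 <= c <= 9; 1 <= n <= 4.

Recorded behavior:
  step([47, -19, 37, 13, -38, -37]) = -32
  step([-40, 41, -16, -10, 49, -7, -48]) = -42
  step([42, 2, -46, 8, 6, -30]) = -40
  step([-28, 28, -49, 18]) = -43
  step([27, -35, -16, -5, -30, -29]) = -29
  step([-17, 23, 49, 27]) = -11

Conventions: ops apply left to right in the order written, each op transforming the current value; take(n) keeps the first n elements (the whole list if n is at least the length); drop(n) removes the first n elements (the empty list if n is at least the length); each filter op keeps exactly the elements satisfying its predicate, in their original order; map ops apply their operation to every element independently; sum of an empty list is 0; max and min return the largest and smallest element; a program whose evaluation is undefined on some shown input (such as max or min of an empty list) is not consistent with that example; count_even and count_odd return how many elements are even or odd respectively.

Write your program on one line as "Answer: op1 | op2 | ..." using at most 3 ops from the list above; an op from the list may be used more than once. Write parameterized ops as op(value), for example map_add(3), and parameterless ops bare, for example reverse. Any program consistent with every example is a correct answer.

map_add(6) | reverse | min

Check, running the answer program on each example:
  [47, -19, 37, 13, -38, -37] -> [53, -13, 43, 19, -32, -31] -> [-31, -32, 19, 43, -13, 53] -> -32
  [-40, 41, -16, -10, 49, -7, -48] -> [-34, 47, -10, -4, 55, -1, -42] -> [-42, -1, 55, -4, -10, 47, -34] -> -42
  [42, 2, -46, 8, 6, -30] -> [48, 8, -40, 14, 12, -24] -> [-24, 12, 14, -40, 8, 48] -> -40
  [-28, 28, -49, 18] -> [-22, 34, -43, 24] -> [24, -43, 34, -22] -> -43
  [27, -35, -16, -5, -30, -29] -> [33, -29, -10, 1, -24, -23] -> [-23, -24, 1, -10, -29, 33] -> -29
  [-17, 23, 49, 27] -> [-11, 29, 55, 33] -> [33, 55, 29, -11] -> -11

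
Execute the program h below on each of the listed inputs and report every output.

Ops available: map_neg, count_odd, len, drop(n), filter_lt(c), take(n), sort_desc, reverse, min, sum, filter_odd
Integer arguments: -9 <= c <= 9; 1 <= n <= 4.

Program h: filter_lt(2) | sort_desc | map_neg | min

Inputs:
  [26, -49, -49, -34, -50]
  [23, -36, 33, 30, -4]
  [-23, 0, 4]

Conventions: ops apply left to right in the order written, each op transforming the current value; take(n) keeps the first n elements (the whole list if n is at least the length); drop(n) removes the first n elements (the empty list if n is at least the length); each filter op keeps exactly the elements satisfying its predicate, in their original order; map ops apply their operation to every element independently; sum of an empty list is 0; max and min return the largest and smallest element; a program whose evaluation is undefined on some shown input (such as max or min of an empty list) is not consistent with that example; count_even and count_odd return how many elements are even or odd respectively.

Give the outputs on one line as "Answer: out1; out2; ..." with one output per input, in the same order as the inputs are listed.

Execution, op by op:
  [26, -49, -49, -34, -50] -> [-49, -49, -34, -50] -> [-34, -49, -49, -50] -> [34, 49, 49, 50] -> 34
  [23, -36, 33, 30, -4] -> [-36, -4] -> [-4, -36] -> [4, 36] -> 4
  [-23, 0, 4] -> [-23, 0] -> [0, -23] -> [0, 23] -> 0

34; 4; 0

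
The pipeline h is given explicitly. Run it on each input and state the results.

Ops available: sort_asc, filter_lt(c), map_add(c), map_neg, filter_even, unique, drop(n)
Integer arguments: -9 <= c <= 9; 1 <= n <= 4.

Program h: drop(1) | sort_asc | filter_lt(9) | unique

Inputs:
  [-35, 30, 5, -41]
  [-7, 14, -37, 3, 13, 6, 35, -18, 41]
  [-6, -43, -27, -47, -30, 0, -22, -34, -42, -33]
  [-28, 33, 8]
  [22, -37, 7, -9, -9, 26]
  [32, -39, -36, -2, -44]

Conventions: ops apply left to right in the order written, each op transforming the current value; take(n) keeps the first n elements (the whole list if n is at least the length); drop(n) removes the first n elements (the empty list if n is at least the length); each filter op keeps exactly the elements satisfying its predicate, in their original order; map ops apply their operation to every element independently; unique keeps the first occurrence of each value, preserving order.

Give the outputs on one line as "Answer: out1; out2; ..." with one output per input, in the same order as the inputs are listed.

[-41, 5]; [-37, -18, 3, 6]; [-47, -43, -42, -34, -33, -30, -27, -22, 0]; [8]; [-37, -9, 7]; [-44, -39, -36, -2]

Execution, op by op:
  [-35, 30, 5, -41] -> [30, 5, -41] -> [-41, 5, 30] -> [-41, 5] -> [-41, 5]
  [-7, 14, -37, 3, 13, 6, 35, -18, 41] -> [14, -37, 3, 13, 6, 35, -18, 41] -> [-37, -18, 3, 6, 13, 14, 35, 41] -> [-37, -18, 3, 6] -> [-37, -18, 3, 6]
  [-6, -43, -27, -47, -30, 0, -22, -34, -42, -33] -> [-43, -27, -47, -30, 0, -22, -34, -42, -33] -> [-47, -43, -42, -34, -33, -30, -27, -22, 0] -> [-47, -43, -42, -34, -33, -30, -27, -22, 0] -> [-47, -43, -42, -34, -33, -30, -27, -22, 0]
  [-28, 33, 8] -> [33, 8] -> [8, 33] -> [8] -> [8]
  [22, -37, 7, -9, -9, 26] -> [-37, 7, -9, -9, 26] -> [-37, -9, -9, 7, 26] -> [-37, -9, -9, 7] -> [-37, -9, 7]
  [32, -39, -36, -2, -44] -> [-39, -36, -2, -44] -> [-44, -39, -36, -2] -> [-44, -39, -36, -2] -> [-44, -39, -36, -2]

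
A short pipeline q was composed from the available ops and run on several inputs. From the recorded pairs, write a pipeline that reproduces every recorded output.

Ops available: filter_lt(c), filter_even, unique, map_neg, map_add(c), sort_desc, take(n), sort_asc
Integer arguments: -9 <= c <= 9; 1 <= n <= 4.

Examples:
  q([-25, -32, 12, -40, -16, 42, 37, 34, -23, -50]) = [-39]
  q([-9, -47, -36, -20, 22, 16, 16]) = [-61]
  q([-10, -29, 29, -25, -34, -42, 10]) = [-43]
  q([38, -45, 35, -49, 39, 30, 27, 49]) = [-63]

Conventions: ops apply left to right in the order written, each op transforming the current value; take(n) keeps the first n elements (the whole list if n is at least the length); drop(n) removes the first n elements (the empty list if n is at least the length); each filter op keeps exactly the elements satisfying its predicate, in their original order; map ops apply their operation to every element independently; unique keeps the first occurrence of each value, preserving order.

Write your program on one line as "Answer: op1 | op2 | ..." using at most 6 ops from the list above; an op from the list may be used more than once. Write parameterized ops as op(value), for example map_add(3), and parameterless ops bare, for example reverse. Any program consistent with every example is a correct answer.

map_add(-5) | unique | sort_asc | filter_even | map_add(-9) | take(1)

Check, running the answer program on each example:
  [-25, -32, 12, -40, -16, 42, 37, 34, -23, -50] -> [-30, -37, 7, -45, -21, 37, 32, 29, -28, -55] -> [-30, -37, 7, -45, -21, 37, 32, 29, -28, -55] -> [-55, -45, -37, -30, -28, -21, 7, 29, 32, 37] -> [-30, -28, 32] -> [-39, -37, 23] -> [-39]
  [-9, -47, -36, -20, 22, 16, 16] -> [-14, -52, -41, -25, 17, 11, 11] -> [-14, -52, -41, -25, 17, 11] -> [-52, -41, -25, -14, 11, 17] -> [-52, -14] -> [-61, -23] -> [-61]
  [-10, -29, 29, -25, -34, -42, 10] -> [-15, -34, 24, -30, -39, -47, 5] -> [-15, -34, 24, -30, -39, -47, 5] -> [-47, -39, -34, -30, -15, 5, 24] -> [-34, -30, 24] -> [-43, -39, 15] -> [-43]
  [38, -45, 35, -49, 39, 30, 27, 49] -> [33, -50, 30, -54, 34, 25, 22, 44] -> [33, -50, 30, -54, 34, 25, 22, 44] -> [-54, -50, 22, 25, 30, 33, 34, 44] -> [-54, -50, 22, 30, 34, 44] -> [-63, -59, 13, 21, 25, 35] -> [-63]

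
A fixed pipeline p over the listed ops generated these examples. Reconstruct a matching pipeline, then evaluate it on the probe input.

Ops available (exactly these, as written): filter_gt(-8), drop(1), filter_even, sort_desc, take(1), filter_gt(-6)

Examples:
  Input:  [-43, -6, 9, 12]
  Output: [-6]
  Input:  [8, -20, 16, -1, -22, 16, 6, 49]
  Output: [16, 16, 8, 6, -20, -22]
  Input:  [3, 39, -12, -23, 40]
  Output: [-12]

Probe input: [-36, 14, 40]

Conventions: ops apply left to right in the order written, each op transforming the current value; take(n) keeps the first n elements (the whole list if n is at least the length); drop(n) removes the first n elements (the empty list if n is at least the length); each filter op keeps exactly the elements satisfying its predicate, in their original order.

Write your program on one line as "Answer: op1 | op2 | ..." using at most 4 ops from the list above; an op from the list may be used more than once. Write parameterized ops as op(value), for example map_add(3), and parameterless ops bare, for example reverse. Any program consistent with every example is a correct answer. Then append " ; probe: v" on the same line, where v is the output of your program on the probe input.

sort_desc | drop(1) | filter_even ; probe: [14, -36]

Check, running the answer program on each example:
  [-43, -6, 9, 12] -> [12, 9, -6, -43] -> [9, -6, -43] -> [-6]
  [8, -20, 16, -1, -22, 16, 6, 49] -> [49, 16, 16, 8, 6, -1, -20, -22] -> [16, 16, 8, 6, -1, -20, -22] -> [16, 16, 8, 6, -20, -22]
  [3, 39, -12, -23, 40] -> [40, 39, 3, -12, -23] -> [39, 3, -12, -23] -> [-12]
  probe: [-36, 14, 40] -> [40, 14, -36] -> [14, -36] -> [14, -36]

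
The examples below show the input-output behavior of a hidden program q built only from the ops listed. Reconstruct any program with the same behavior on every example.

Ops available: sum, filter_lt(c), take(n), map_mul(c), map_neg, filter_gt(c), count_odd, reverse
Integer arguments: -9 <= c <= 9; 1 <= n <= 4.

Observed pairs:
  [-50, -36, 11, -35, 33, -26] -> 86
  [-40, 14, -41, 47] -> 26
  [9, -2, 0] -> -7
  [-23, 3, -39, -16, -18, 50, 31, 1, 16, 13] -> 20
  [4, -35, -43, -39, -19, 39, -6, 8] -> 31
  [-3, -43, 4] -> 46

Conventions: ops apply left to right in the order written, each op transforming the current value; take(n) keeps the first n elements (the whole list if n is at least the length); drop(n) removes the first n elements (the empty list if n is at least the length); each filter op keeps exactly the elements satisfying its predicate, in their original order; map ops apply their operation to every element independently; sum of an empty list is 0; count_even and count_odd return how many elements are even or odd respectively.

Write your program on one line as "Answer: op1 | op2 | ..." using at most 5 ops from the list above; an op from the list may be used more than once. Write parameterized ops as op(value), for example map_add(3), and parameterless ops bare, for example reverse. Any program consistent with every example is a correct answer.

reverse | map_neg | reverse | take(2) | sum

Check, running the answer program on each example:
  [-50, -36, 11, -35, 33, -26] -> [-26, 33, -35, 11, -36, -50] -> [26, -33, 35, -11, 36, 50] -> [50, 36, -11, 35, -33, 26] -> [50, 36] -> 86
  [-40, 14, -41, 47] -> [47, -41, 14, -40] -> [-47, 41, -14, 40] -> [40, -14, 41, -47] -> [40, -14] -> 26
  [9, -2, 0] -> [0, -2, 9] -> [0, 2, -9] -> [-9, 2, 0] -> [-9, 2] -> -7
  [-23, 3, -39, -16, -18, 50, 31, 1, 16, 13] -> [13, 16, 1, 31, 50, -18, -16, -39, 3, -23] -> [-13, -16, -1, -31, -50, 18, 16, 39, -3, 23] -> [23, -3, 39, 16, 18, -50, -31, -1, -16, -13] -> [23, -3] -> 20
  [4, -35, -43, -39, -19, 39, -6, 8] -> [8, -6, 39, -19, -39, -43, -35, 4] -> [-8, 6, -39, 19, 39, 43, 35, -4] -> [-4, 35, 43, 39, 19, -39, 6, -8] -> [-4, 35] -> 31
  [-3, -43, 4] -> [4, -43, -3] -> [-4, 43, 3] -> [3, 43, -4] -> [3, 43] -> 46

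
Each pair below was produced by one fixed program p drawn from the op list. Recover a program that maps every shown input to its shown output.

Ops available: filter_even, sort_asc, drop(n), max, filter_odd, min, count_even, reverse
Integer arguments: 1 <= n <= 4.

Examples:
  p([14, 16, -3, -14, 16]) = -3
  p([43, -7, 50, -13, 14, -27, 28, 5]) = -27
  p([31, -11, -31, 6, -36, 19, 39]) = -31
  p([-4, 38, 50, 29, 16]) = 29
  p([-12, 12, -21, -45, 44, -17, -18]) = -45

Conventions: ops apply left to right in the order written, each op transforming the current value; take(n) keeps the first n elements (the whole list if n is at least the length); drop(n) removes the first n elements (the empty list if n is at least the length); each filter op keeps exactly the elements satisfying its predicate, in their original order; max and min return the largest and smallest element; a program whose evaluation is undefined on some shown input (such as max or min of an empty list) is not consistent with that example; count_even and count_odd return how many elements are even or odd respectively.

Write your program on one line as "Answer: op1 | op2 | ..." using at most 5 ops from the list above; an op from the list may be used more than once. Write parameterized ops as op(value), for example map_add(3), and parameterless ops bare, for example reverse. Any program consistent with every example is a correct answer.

reverse | sort_asc | filter_odd | min

Check, running the answer program on each example:
  [14, 16, -3, -14, 16] -> [16, -14, -3, 16, 14] -> [-14, -3, 14, 16, 16] -> [-3] -> -3
  [43, -7, 50, -13, 14, -27, 28, 5] -> [5, 28, -27, 14, -13, 50, -7, 43] -> [-27, -13, -7, 5, 14, 28, 43, 50] -> [-27, -13, -7, 5, 43] -> -27
  [31, -11, -31, 6, -36, 19, 39] -> [39, 19, -36, 6, -31, -11, 31] -> [-36, -31, -11, 6, 19, 31, 39] -> [-31, -11, 19, 31, 39] -> -31
  [-4, 38, 50, 29, 16] -> [16, 29, 50, 38, -4] -> [-4, 16, 29, 38, 50] -> [29] -> 29
  [-12, 12, -21, -45, 44, -17, -18] -> [-18, -17, 44, -45, -21, 12, -12] -> [-45, -21, -18, -17, -12, 12, 44] -> [-45, -21, -17] -> -45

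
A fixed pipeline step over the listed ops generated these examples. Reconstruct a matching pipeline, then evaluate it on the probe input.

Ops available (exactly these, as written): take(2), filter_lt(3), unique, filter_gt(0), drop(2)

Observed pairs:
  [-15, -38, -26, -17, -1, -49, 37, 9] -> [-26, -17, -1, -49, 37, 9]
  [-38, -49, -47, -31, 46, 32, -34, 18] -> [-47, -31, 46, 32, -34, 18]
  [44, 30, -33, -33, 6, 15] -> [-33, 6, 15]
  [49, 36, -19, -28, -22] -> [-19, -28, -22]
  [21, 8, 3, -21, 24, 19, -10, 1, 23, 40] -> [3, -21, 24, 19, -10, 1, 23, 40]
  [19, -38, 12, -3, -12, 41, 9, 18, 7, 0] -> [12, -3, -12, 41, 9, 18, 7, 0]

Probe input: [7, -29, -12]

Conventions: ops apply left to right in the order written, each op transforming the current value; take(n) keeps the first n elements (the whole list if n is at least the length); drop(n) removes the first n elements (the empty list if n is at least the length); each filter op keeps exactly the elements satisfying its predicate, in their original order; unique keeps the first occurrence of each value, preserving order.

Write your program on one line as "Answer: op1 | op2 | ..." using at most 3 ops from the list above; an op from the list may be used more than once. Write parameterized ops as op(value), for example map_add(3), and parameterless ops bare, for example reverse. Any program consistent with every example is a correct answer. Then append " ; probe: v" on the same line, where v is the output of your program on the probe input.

drop(2) | unique ; probe: [-12]

Check, running the answer program on each example:
  [-15, -38, -26, -17, -1, -49, 37, 9] -> [-26, -17, -1, -49, 37, 9] -> [-26, -17, -1, -49, 37, 9]
  [-38, -49, -47, -31, 46, 32, -34, 18] -> [-47, -31, 46, 32, -34, 18] -> [-47, -31, 46, 32, -34, 18]
  [44, 30, -33, -33, 6, 15] -> [-33, -33, 6, 15] -> [-33, 6, 15]
  [49, 36, -19, -28, -22] -> [-19, -28, -22] -> [-19, -28, -22]
  [21, 8, 3, -21, 24, 19, -10, 1, 23, 40] -> [3, -21, 24, 19, -10, 1, 23, 40] -> [3, -21, 24, 19, -10, 1, 23, 40]
  [19, -38, 12, -3, -12, 41, 9, 18, 7, 0] -> [12, -3, -12, 41, 9, 18, 7, 0] -> [12, -3, -12, 41, 9, 18, 7, 0]
  probe: [7, -29, -12] -> [-12] -> [-12]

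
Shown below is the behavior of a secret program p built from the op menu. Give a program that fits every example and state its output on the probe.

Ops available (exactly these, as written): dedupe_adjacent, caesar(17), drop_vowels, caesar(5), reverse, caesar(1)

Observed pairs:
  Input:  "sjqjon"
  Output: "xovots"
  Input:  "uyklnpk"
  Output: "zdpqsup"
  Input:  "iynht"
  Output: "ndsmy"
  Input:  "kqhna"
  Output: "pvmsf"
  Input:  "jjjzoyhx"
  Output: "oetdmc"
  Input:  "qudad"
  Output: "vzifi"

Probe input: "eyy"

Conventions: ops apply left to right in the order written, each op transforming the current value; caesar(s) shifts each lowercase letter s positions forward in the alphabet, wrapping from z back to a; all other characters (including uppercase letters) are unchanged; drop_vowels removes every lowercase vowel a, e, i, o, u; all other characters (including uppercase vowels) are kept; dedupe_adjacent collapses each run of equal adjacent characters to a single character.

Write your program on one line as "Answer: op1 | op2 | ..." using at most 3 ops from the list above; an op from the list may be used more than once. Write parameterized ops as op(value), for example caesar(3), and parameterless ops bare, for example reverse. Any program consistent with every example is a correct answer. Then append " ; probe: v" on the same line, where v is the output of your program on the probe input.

caesar(5) | dedupe_adjacent ; probe: "jd"

Check, running the answer program on each example:
  "sjqjon" -> "xovots" -> "xovots"
  "uyklnpk" -> "zdpqsup" -> "zdpqsup"
  "iynht" -> "ndsmy" -> "ndsmy"
  "kqhna" -> "pvmsf" -> "pvmsf"
  "jjjzoyhx" -> "oooetdmc" -> "oetdmc"
  "qudad" -> "vzifi" -> "vzifi"
  probe: "eyy" -> "jdd" -> "jd"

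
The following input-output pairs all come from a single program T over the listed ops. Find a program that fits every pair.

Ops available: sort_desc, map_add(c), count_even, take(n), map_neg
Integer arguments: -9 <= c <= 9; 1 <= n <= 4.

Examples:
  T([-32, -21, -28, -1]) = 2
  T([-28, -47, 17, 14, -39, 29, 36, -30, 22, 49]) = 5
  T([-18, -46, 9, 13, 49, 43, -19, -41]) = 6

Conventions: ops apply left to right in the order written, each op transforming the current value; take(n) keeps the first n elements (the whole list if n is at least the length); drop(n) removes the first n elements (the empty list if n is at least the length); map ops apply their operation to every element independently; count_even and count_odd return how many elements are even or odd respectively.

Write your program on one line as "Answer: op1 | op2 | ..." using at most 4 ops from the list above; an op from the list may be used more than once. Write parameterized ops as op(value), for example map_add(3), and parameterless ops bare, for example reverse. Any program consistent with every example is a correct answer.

map_neg | map_add(9) | sort_desc | count_even

Check, running the answer program on each example:
  [-32, -21, -28, -1] -> [32, 21, 28, 1] -> [41, 30, 37, 10] -> [41, 37, 30, 10] -> 2
  [-28, -47, 17, 14, -39, 29, 36, -30, 22, 49] -> [28, 47, -17, -14, 39, -29, -36, 30, -22, -49] -> [37, 56, -8, -5, 48, -20, -27, 39, -13, -40] -> [56, 48, 39, 37, -5, -8, -13, -20, -27, -40] -> 5
  [-18, -46, 9, 13, 49, 43, -19, -41] -> [18, 46, -9, -13, -49, -43, 19, 41] -> [27, 55, 0, -4, -40, -34, 28, 50] -> [55, 50, 28, 27, 0, -4, -34, -40] -> 6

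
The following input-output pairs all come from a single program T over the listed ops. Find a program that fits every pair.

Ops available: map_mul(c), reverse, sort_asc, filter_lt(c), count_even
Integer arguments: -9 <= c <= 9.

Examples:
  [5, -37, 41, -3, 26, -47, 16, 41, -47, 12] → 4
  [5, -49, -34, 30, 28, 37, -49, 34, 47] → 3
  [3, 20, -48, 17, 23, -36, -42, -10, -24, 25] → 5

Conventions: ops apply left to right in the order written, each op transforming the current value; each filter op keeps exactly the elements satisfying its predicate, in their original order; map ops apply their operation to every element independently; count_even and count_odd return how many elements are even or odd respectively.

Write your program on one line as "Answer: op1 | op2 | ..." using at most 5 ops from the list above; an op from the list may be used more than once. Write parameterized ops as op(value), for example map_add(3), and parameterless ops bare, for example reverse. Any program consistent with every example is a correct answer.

sort_asc | map_mul(6) | filter_lt(3) | count_even

Check, running the answer program on each example:
  [5, -37, 41, -3, 26, -47, 16, 41, -47, 12] -> [-47, -47, -37, -3, 5, 12, 16, 26, 41, 41] -> [-282, -282, -222, -18, 30, 72, 96, 156, 246, 246] -> [-282, -282, -222, -18] -> 4
  [5, -49, -34, 30, 28, 37, -49, 34, 47] -> [-49, -49, -34, 5, 28, 30, 34, 37, 47] -> [-294, -294, -204, 30, 168, 180, 204, 222, 282] -> [-294, -294, -204] -> 3
  [3, 20, -48, 17, 23, -36, -42, -10, -24, 25] -> [-48, -42, -36, -24, -10, 3, 17, 20, 23, 25] -> [-288, -252, -216, -144, -60, 18, 102, 120, 138, 150] -> [-288, -252, -216, -144, -60] -> 5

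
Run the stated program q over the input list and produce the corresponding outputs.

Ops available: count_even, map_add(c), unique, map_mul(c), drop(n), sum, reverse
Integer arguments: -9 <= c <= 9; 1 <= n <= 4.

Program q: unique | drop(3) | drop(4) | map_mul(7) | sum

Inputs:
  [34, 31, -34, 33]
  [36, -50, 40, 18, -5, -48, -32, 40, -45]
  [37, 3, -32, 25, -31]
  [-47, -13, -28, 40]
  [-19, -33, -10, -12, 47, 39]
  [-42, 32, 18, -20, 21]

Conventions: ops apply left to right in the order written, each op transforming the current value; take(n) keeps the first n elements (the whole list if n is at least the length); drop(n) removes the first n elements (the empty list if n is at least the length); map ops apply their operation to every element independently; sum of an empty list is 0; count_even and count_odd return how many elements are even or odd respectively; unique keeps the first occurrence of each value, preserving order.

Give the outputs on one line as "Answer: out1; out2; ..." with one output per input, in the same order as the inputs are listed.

0; -315; 0; 0; 0; 0

Execution, op by op:
  [34, 31, -34, 33] -> [34, 31, -34, 33] -> [33] -> [] -> [] -> 0
  [36, -50, 40, 18, -5, -48, -32, 40, -45] -> [36, -50, 40, 18, -5, -48, -32, -45] -> [18, -5, -48, -32, -45] -> [-45] -> [-315] -> -315
  [37, 3, -32, 25, -31] -> [37, 3, -32, 25, -31] -> [25, -31] -> [] -> [] -> 0
  [-47, -13, -28, 40] -> [-47, -13, -28, 40] -> [40] -> [] -> [] -> 0
  [-19, -33, -10, -12, 47, 39] -> [-19, -33, -10, -12, 47, 39] -> [-12, 47, 39] -> [] -> [] -> 0
  [-42, 32, 18, -20, 21] -> [-42, 32, 18, -20, 21] -> [-20, 21] -> [] -> [] -> 0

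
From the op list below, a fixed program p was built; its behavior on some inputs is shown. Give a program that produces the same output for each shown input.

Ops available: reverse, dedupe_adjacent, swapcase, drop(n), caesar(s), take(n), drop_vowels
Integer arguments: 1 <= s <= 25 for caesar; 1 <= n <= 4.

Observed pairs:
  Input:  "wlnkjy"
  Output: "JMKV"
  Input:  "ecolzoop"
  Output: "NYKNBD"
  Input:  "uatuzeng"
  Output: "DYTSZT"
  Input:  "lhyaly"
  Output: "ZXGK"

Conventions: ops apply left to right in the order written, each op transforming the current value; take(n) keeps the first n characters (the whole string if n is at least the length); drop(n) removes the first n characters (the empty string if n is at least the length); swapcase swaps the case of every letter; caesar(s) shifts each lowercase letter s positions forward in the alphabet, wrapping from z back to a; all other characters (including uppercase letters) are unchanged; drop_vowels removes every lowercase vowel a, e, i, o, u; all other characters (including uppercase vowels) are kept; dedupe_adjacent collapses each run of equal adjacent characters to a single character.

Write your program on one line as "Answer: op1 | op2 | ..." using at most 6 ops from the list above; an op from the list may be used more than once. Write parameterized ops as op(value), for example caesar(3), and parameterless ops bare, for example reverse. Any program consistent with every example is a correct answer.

reverse | caesar(10) | caesar(15) | drop(1) | drop(1) | swapcase

Check, running the answer program on each example:
  "wlnkjy" -> "yjknlw" -> "ituxvg" -> "xijmkv" -> "ijmkv" -> "jmkv" -> "JMKV"
  "ecolzoop" -> "poozloce" -> "zyyjvymo" -> "onnyknbd" -> "nnyknbd" -> "nyknbd" -> "NYKNBD"
  "uatuzeng" -> "gnezutau" -> "qxojedke" -> "fmdytszt" -> "mdytszt" -> "dytszt" -> "DYTSZT"
  "lhyaly" -> "ylayhl" -> "ivkirv" -> "xkzxgk" -> "kzxgk" -> "zxgk" -> "ZXGK"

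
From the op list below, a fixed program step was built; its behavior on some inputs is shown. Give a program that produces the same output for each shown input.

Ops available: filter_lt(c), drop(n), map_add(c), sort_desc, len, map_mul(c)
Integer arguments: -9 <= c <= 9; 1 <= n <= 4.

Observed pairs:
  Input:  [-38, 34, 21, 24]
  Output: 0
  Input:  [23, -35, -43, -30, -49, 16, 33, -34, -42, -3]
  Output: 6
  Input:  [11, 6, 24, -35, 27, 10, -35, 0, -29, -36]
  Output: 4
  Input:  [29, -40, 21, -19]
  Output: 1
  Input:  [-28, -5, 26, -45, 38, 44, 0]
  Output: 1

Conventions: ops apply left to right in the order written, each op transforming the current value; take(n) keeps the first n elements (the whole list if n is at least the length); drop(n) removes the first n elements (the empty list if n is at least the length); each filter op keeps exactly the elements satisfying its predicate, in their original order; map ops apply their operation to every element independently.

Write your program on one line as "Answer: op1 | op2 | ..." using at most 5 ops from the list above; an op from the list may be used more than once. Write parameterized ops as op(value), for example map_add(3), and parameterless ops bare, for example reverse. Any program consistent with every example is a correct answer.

drop(2) | map_add(-1) | filter_lt(-1) | len

Check, running the answer program on each example:
  [-38, 34, 21, 24] -> [21, 24] -> [20, 23] -> [] -> 0
  [23, -35, -43, -30, -49, 16, 33, -34, -42, -3] -> [-43, -30, -49, 16, 33, -34, -42, -3] -> [-44, -31, -50, 15, 32, -35, -43, -4] -> [-44, -31, -50, -35, -43, -4] -> 6
  [11, 6, 24, -35, 27, 10, -35, 0, -29, -36] -> [24, -35, 27, 10, -35, 0, -29, -36] -> [23, -36, 26, 9, -36, -1, -30, -37] -> [-36, -36, -30, -37] -> 4
  [29, -40, 21, -19] -> [21, -19] -> [20, -20] -> [-20] -> 1
  [-28, -5, 26, -45, 38, 44, 0] -> [26, -45, 38, 44, 0] -> [25, -46, 37, 43, -1] -> [-46] -> 1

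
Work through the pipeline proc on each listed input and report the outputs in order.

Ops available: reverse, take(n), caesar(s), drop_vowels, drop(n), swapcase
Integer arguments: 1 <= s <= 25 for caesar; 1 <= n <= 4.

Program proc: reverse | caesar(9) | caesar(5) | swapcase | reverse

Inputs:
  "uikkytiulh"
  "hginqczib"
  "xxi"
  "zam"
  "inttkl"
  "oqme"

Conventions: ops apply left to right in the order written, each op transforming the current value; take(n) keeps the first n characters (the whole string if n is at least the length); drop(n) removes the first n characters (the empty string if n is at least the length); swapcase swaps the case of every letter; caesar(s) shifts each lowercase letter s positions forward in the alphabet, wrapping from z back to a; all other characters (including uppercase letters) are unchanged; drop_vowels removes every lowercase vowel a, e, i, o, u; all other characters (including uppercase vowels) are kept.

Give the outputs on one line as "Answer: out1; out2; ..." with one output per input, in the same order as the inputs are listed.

Execution, op by op:
  "uikkytiulh" -> "hluitykkiu" -> "qudrchttrd" -> "vziwhmyywi" -> "VZIWHMYYWI" -> "IWYYMHWIZV"
  "hginqczib" -> "bizcqnigh" -> "krilzwrpq" -> "pwnqebwuv" -> "PWNQEBWUV" -> "VUWBEQNWP"
  "xxi" -> "ixx" -> "rgg" -> "wll" -> "WLL" -> "LLW"
  "zam" -> "maz" -> "vji" -> "aon" -> "AON" -> "NOA"
  "inttkl" -> "lkttni" -> "utccwr" -> "zyhhbw" -> "ZYHHBW" -> "WBHHYZ"
  "oqme" -> "emqo" -> "nvzx" -> "saec" -> "SAEC" -> "CEAS"

"IWYYMHWIZV"; "VUWBEQNWP"; "LLW"; "NOA"; "WBHHYZ"; "CEAS"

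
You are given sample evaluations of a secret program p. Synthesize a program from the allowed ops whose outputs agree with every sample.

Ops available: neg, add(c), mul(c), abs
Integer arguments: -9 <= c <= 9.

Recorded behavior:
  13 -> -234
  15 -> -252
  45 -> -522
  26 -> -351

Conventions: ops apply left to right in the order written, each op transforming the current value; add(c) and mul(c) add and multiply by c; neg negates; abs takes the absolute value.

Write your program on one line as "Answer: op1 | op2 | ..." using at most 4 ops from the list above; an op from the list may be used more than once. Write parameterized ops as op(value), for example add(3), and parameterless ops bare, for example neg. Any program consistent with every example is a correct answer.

add(9) | add(4) | neg | mul(9)

Check, running the answer program on each example:
  13 -> 22 -> 26 -> -26 -> -234
  15 -> 24 -> 28 -> -28 -> -252
  45 -> 54 -> 58 -> -58 -> -522
  26 -> 35 -> 39 -> -39 -> -351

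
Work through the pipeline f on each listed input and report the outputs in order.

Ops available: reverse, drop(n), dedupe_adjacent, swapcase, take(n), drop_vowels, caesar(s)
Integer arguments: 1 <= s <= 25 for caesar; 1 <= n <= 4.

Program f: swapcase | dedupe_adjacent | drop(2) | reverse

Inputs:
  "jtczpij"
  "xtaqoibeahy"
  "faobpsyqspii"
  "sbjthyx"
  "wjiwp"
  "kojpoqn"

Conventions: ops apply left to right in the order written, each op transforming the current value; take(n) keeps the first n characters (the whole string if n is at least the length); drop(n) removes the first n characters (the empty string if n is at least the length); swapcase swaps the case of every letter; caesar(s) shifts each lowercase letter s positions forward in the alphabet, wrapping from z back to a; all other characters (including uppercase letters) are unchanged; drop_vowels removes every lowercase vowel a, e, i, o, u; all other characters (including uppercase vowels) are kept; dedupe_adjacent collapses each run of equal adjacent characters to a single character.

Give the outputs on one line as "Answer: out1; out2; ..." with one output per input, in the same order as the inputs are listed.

"JIPZC"; "YHAEBIOQA"; "IPSQYSPBO"; "XYHTJ"; "PWI"; "NQOPJ"

Execution, op by op:
  "jtczpij" -> "JTCZPIJ" -> "JTCZPIJ" -> "CZPIJ" -> "JIPZC"
  "xtaqoibeahy" -> "XTAQOIBEAHY" -> "XTAQOIBEAHY" -> "AQOIBEAHY" -> "YHAEBIOQA"
  "faobpsyqspii" -> "FAOBPSYQSPII" -> "FAOBPSYQSPI" -> "OBPSYQSPI" -> "IPSQYSPBO"
  "sbjthyx" -> "SBJTHYX" -> "SBJTHYX" -> "JTHYX" -> "XYHTJ"
  "wjiwp" -> "WJIWP" -> "WJIWP" -> "IWP" -> "PWI"
  "kojpoqn" -> "KOJPOQN" -> "KOJPOQN" -> "JPOQN" -> "NQOPJ"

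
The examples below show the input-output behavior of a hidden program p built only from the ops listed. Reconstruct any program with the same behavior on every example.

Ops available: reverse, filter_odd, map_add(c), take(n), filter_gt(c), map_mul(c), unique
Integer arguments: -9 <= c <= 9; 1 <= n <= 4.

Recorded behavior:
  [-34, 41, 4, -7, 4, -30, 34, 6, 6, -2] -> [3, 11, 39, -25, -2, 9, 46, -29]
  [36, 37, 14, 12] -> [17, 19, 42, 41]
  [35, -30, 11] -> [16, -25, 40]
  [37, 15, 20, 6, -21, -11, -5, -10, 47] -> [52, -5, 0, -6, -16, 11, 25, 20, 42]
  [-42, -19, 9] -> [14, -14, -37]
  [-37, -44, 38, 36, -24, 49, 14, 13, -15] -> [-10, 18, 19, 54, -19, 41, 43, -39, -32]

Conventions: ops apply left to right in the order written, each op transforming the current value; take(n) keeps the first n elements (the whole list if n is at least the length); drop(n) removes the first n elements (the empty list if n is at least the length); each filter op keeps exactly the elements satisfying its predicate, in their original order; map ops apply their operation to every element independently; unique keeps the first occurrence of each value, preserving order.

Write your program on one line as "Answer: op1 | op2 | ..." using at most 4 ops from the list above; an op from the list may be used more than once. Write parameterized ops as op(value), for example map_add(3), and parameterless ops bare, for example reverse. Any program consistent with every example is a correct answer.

unique | map_add(5) | reverse

Check, running the answer program on each example:
  [-34, 41, 4, -7, 4, -30, 34, 6, 6, -2] -> [-34, 41, 4, -7, -30, 34, 6, -2] -> [-29, 46, 9, -2, -25, 39, 11, 3] -> [3, 11, 39, -25, -2, 9, 46, -29]
  [36, 37, 14, 12] -> [36, 37, 14, 12] -> [41, 42, 19, 17] -> [17, 19, 42, 41]
  [35, -30, 11] -> [35, -30, 11] -> [40, -25, 16] -> [16, -25, 40]
  [37, 15, 20, 6, -21, -11, -5, -10, 47] -> [37, 15, 20, 6, -21, -11, -5, -10, 47] -> [42, 20, 25, 11, -16, -6, 0, -5, 52] -> [52, -5, 0, -6, -16, 11, 25, 20, 42]
  [-42, -19, 9] -> [-42, -19, 9] -> [-37, -14, 14] -> [14, -14, -37]
  [-37, -44, 38, 36, -24, 49, 14, 13, -15] -> [-37, -44, 38, 36, -24, 49, 14, 13, -15] -> [-32, -39, 43, 41, -19, 54, 19, 18, -10] -> [-10, 18, 19, 54, -19, 41, 43, -39, -32]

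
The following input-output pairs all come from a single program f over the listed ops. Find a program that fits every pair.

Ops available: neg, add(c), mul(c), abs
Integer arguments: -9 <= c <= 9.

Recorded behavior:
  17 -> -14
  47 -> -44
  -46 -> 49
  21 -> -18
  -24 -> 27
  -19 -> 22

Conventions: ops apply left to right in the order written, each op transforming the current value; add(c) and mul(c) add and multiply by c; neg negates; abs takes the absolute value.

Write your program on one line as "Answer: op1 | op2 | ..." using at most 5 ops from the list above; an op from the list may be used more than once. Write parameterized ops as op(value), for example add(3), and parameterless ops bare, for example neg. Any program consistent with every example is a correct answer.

add(8) | add(-4) | add(-1) | add(-6) | neg

Check, running the answer program on each example:
  17 -> 25 -> 21 -> 20 -> 14 -> -14
  47 -> 55 -> 51 -> 50 -> 44 -> -44
  -46 -> -38 -> -42 -> -43 -> -49 -> 49
  21 -> 29 -> 25 -> 24 -> 18 -> -18
  -24 -> -16 -> -20 -> -21 -> -27 -> 27
  -19 -> -11 -> -15 -> -16 -> -22 -> 22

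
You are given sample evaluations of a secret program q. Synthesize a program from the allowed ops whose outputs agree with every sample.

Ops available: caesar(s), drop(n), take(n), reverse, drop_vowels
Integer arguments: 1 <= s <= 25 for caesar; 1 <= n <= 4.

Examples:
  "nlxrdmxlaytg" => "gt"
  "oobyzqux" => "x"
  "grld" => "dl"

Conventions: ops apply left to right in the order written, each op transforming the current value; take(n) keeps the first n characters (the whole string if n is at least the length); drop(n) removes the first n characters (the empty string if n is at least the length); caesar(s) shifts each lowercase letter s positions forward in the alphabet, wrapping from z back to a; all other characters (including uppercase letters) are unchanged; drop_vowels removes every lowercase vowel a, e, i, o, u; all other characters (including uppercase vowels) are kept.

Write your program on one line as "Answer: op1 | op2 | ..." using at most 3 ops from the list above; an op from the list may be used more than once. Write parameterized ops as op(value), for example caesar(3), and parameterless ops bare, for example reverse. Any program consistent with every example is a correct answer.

reverse | take(2) | drop_vowels

Check, running the answer program on each example:
  "nlxrdmxlaytg" -> "gtyalxmdrxln" -> "gt" -> "gt"
  "oobyzqux" -> "xuqzyboo" -> "xu" -> "x"
  "grld" -> "dlrg" -> "dl" -> "dl"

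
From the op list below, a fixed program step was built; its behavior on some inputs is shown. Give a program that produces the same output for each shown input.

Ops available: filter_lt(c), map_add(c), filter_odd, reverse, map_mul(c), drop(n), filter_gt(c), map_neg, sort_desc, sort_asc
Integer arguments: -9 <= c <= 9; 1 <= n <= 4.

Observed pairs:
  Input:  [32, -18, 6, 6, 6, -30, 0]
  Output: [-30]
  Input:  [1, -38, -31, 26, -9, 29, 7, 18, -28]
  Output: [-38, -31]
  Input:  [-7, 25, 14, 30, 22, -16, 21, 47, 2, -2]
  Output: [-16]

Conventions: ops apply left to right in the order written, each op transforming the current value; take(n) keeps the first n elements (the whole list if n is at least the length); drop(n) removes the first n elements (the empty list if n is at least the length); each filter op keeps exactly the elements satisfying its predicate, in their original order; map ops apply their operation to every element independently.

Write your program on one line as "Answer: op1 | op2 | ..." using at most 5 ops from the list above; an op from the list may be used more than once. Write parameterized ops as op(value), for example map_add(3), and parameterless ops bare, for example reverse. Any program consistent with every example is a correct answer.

sort_asc | filter_lt(1) | sort_desc | drop(2) | reverse

Check, running the answer program on each example:
  [32, -18, 6, 6, 6, -30, 0] -> [-30, -18, 0, 6, 6, 6, 32] -> [-30, -18, 0] -> [0, -18, -30] -> [-30] -> [-30]
  [1, -38, -31, 26, -9, 29, 7, 18, -28] -> [-38, -31, -28, -9, 1, 7, 18, 26, 29] -> [-38, -31, -28, -9] -> [-9, -28, -31, -38] -> [-31, -38] -> [-38, -31]
  [-7, 25, 14, 30, 22, -16, 21, 47, 2, -2] -> [-16, -7, -2, 2, 14, 21, 22, 25, 30, 47] -> [-16, -7, -2] -> [-2, -7, -16] -> [-16] -> [-16]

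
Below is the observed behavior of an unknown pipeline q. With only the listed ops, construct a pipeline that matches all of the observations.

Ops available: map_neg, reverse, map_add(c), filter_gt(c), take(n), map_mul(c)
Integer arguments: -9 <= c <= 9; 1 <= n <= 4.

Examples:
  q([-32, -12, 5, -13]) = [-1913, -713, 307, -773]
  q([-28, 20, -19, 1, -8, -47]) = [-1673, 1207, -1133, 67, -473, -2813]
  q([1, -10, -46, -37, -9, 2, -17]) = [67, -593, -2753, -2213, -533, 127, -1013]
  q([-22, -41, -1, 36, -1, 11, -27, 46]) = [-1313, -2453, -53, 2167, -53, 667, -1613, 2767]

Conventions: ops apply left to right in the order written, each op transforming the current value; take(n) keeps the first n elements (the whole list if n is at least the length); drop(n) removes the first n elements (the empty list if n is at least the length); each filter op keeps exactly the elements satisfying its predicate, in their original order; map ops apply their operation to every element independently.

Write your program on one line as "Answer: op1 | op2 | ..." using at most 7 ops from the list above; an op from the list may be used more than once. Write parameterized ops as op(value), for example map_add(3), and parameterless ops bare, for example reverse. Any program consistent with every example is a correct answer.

map_neg | map_mul(-3) | map_mul(5) | map_mul(-4) | map_add(-7) | map_mul(-1)

Check, running the answer program on each example:
  [-32, -12, 5, -13] -> [32, 12, -5, 13] -> [-96, -36, 15, -39] -> [-480, -180, 75, -195] -> [1920, 720, -300, 780] -> [1913, 713, -307, 773] -> [-1913, -713, 307, -773]
  [-28, 20, -19, 1, -8, -47] -> [28, -20, 19, -1, 8, 47] -> [-84, 60, -57, 3, -24, -141] -> [-420, 300, -285, 15, -120, -705] -> [1680, -1200, 1140, -60, 480, 2820] -> [1673, -1207, 1133, -67, 473, 2813] -> [-1673, 1207, -1133, 67, -473, -2813]
  [1, -10, -46, -37, -9, 2, -17] -> [-1, 10, 46, 37, 9, -2, 17] -> [3, -30, -138, -111, -27, 6, -51] -> [15, -150, -690, -555, -135, 30, -255] -> [-60, 600, 2760, 2220, 540, -120, 1020] -> [-67, 593, 2753, 2213, 533, -127, 1013] -> [67, -593, -2753, -2213, -533, 127, -1013]
  [-22, -41, -1, 36, -1, 11, -27, 46] -> [22, 41, 1, -36, 1, -11, 27, -46] -> [-66, -123, -3, 108, -3, 33, -81, 138] -> [-330, -615, -15, 540, -15, 165, -405, 690] -> [1320, 2460, 60, -2160, 60, -660, 1620, -2760] -> [1313, 2453, 53, -2167, 53, -667, 1613, -2767] -> [-1313, -2453, -53, 2167, -53, 667, -1613, 2767]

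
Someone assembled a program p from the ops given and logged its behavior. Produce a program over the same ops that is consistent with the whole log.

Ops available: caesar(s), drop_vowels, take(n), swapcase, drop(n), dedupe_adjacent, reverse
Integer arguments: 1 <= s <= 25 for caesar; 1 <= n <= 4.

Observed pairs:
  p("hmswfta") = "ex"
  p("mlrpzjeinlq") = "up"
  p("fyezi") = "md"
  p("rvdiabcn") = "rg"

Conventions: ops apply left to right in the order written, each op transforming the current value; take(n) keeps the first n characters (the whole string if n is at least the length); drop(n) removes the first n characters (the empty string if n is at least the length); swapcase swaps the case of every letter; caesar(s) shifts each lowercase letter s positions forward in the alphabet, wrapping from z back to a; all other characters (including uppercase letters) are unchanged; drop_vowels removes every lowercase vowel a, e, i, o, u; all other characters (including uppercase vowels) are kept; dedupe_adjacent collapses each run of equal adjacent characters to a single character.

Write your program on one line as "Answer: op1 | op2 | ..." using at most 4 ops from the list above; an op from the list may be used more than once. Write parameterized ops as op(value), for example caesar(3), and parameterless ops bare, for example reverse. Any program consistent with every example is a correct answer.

reverse | caesar(4) | take(2)

Check, running the answer program on each example:
  "hmswfta" -> "atfwsmh" -> "exjawql" -> "ex"
  "mlrpzjeinlq" -> "qlniejzprlm" -> "uprmindtvpq" -> "up"
  "fyezi" -> "izeyf" -> "mdicj" -> "md"
  "rvdiabcn" -> "ncbaidvr" -> "rgfemhzv" -> "rg"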